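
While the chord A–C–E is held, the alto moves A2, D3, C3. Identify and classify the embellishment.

D3 is an appoggiatura.

The harmony at that moment is A minor triad (A, C, E); D3 is not a chord tone.
It is approached by leap up from A2 and left by step down to C3.
Leap in, step out — an appoggiatura.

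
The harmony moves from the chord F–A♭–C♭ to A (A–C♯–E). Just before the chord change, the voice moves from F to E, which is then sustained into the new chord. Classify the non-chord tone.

The harmony at that moment is F diminished triad (F, A♭, C♭); E is not a chord tone.
It is approached by step down from F and then sustained as the same pitch into the next harmony.
Arriving early and becoming a chord tone when the harmony changes — an anticipation.

E is an anticipation.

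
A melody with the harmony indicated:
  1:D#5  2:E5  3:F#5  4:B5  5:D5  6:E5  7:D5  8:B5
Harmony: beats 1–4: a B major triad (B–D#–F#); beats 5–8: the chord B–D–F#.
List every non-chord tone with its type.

E5 (beat 2) — passing tone; E5 (beat 6) — neighbor tone.

The harmony at that moment is B major triad (B, D#, F#); E5 is not a chord tone.
It is approached by step up from D#5 and left by step up to F#5.
Step in, step out in the same direction — a passing tone.
The harmony at that moment is B minor triad (B, D, F#); E5 is not a chord tone.
It is approached by step up from D5 and left by step down to D5.
Step away and step back to the same note — a neighbor tone (upper neighbor).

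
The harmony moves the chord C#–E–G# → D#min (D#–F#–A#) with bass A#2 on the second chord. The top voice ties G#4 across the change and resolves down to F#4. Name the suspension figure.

7–6 suspension.

At the second chord the bass is A#2. The suspended G#4 lies a seventh above the bass; after resolving down by step to F#4, the interval above the bass becomes a sixth.
Suspension figures are named by those two intervals: 7–6.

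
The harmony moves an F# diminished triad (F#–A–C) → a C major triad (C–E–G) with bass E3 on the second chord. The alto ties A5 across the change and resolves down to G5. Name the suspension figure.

At the second chord the bass is E3. The suspended A5 lies a fourth above the bass; after resolving down by step to G5, the interval above the bass becomes a third.
Suspension figures are named by those two intervals: 4–3.

4–3 suspension.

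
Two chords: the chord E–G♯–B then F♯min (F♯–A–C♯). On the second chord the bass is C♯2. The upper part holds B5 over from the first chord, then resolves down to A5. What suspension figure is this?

7–6 suspension.

At the second chord the bass is C♯2. The suspended B5 lies a seventh above the bass; after resolving down by step to A5, the interval above the bass becomes a sixth.
Suspension figures are named by those two intervals: 7–6.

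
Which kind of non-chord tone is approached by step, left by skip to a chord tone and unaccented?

Escape tone.

Approach: by step. Departure: by leap. Metric position: weak.
Step in, leap out, from a weak position — an escape tone (échappée). (It is the mirror image of the appoggiatura, which leaps in and steps out on a strong beat.)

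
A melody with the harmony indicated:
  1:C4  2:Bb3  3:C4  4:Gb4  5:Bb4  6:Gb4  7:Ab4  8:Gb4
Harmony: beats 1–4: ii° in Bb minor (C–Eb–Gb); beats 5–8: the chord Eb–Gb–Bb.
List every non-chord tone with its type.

Bb3 (beat 2) — neighbor tone; Ab4 (beat 7) — neighbor tone.

The harmony at that moment is C diminished triad (C, Eb, Gb); Bb3 is not a chord tone.
It is approached by step down from C4 and left by step up to C4.
Step away and step back to the same note — a neighbor tone (lower neighbor).
The harmony at that moment is Eb minor triad (Eb, Gb, Bb); Ab4 is not a chord tone.
It is approached by step up from Gb4 and left by step down to Gb4.
Step away and step back to the same note — a neighbor tone (upper neighbor).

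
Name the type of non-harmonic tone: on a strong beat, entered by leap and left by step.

Approach: by leap. Departure: by step. Metric position: strong.
Leap in, step out, in a metrically strong position — an appoggiatura. (It is the mirror image of the escape tone, which steps in and leaps out from a weak position.)

Appoggiatura.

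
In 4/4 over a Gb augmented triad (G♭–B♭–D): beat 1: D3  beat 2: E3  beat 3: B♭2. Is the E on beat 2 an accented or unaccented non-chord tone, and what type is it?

Unaccented escape tone.

The harmony at that moment is G♭ augmented triad (G♭, B♭, D); E3 is not a chord tone.
It is approached by step up from D3 and left by leap down to B♭2.
Step in, leap out — an escape tone.
It falls on a weak beat, so it is unaccented.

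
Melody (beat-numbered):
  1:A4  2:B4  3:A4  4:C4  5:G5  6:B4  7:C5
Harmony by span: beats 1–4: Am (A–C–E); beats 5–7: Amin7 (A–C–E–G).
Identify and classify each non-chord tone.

B4 (beat 2) — neighbor tone; B4 (beat 6) — appoggiatura.

The harmony at that moment is A minor triad (A, C, E); B4 is not a chord tone.
It is approached by step up from A4 and left by step down to A4.
Step away and step back to the same note — a neighbor tone (upper neighbor).
The harmony at that moment is A minor seventh chord (A, C, E, G); B4 is not a chord tone.
It is approached by leap down from G5 and left by step up to C5.
Leap in, step out — an appoggiatura.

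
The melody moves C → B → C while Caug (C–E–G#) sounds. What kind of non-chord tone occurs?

B is a neighbor tone.

The harmony at that moment is C augmented triad (C, E, G#); B is not a chord tone.
It is approached by step down from C and left by step up to C.
Step away and step back to the same note — a neighbor tone (lower neighbor).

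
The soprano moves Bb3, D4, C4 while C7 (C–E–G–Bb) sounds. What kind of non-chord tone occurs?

D4 is an appoggiatura.

The harmony at that moment is C dominant seventh chord (C, E, G, Bb); D4 is not a chord tone.
It is approached by leap up from Bb3 and left by step down to C4.
Leap in, step out — an appoggiatura.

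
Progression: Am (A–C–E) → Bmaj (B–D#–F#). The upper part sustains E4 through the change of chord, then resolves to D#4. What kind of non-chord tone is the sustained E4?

E4 is a suspension.

The harmony at that moment is B major triad (B, D#, F#); E4 is not a chord tone.
It is held over (the same pitch as the preceding E4) and left by step down to D#4.
Held over from the previous chord and resolving down by step — a suspension.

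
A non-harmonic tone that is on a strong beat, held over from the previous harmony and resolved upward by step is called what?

Retardation.

Approach: by preparation — the pitch is first a chord tone, then held (tied or repeated) while the harmony changes under it. Departure: up by step. Metric position: strong.
A prepared dissonance that resolves upward by step — a retardation. (The same figure resolving downward would be a suspension.)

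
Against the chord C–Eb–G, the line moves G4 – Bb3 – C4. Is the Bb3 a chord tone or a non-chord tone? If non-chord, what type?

The harmony at that moment is C minor triad (C, Eb, G); Bb3 is not a chord tone.
It is approached by leap down from G4 and left by step up to C4.
Leap in, step out — an appoggiatura.

Non-chord tone — an appoggiatura.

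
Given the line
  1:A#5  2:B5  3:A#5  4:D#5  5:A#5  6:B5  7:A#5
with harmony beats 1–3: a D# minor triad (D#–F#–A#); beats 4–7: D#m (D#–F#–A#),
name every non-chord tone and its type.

The harmony at that moment is D# minor triad (D#, F#, A#); B5 is not a chord tone.
It is approached by step up from A#5 and left by step down to A#5.
Step away and step back to the same note — a neighbor tone (upper neighbor).
The harmony at that moment is D# minor triad (D#, F#, A#); B5 is not a chord tone.
It is approached by step up from A#5 and left by step down to A#5.
Step away and step back to the same note — a neighbor tone (upper neighbor).

B5 (beat 2) — neighbor tone; B5 (beat 6) — neighbor tone.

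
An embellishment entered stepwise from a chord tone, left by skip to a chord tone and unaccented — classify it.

Approach: by step. Departure: by leap. Metric position: weak.
Step in, leap out, from a weak position — an escape tone (échappée). (It is the mirror image of the appoggiatura, which leaps in and steps out on a strong beat.)

Escape tone.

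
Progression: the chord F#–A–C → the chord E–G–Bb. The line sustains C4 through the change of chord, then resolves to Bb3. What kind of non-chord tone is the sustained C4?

The harmony at that moment is E diminished triad (E, G, Bb); C4 is not a chord tone.
It is held over (the same pitch as the preceding C4) and left by step down to Bb3.
Held over from the previous chord and resolving down by step — a suspension.

C4 is a suspension.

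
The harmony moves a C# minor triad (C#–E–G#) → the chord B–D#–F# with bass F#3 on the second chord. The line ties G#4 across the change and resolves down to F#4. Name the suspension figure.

At the second chord the bass is F#3. The suspended G#4 lies a ninth above the bass; after resolving down by step to F#4, the interval above the bass becomes an octave.
Suspension figures are named by those two intervals: 9–8.

9–8 suspension.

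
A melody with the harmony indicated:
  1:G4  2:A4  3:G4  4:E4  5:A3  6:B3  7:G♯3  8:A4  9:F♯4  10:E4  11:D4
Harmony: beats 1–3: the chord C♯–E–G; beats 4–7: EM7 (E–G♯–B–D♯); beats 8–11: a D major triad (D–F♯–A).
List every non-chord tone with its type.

A4 (beat 2) — neighbor tone; A3 (beat 5) — appoggiatura; E4 (beat 10) — passing tone.

The harmony at that moment is C♯ diminished triad (C♯, E, G); A4 is not a chord tone.
It is approached by step up from G4 and left by step down to G4.
Step away and step back to the same note — a neighbor tone (upper neighbor).
The harmony at that moment is E major seventh chord (E, G♯, B, D♯); A3 is not a chord tone.
It is approached by leap down from E4 and left by step up to B3.
Leap in, step out — an appoggiatura.
The harmony at that moment is D major triad (D, F♯, A); E4 is not a chord tone.
It is approached by step down from F♯4 and left by step down to D4.
Step in, step out in the same direction — a passing tone.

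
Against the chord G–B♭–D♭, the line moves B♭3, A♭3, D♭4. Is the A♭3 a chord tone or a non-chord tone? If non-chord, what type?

The harmony at that moment is G diminished triad (G, B♭, D♭); A♭3 is not a chord tone.
It is approached by step down from B♭3 and left by leap up to D♭4.
Step in, leap out — an escape tone.

Non-chord tone — an escape tone.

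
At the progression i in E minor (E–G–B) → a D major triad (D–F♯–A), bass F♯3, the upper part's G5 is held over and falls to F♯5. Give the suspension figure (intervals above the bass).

9–8 suspension.

At the second chord the bass is F♯3. The suspended G5 lies a ninth above the bass; after resolving down by step to F♯5, the interval above the bass becomes an octave.
Suspension figures are named by those two intervals: 9–8.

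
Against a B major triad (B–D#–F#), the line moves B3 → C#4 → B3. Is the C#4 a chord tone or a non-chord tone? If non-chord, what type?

The harmony at that moment is B major triad (B, D#, F#); C#4 is not a chord tone.
It is approached by step up from B3 and left by step down to B3.
Step away and step back to the same note — a neighbor tone (upper neighbor).

Non-chord tone — a neighbor tone.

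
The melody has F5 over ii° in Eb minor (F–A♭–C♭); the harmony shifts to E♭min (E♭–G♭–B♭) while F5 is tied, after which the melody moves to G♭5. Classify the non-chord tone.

The harmony at that moment is E♭ minor triad (E♭, G♭, B♭); F5 is not a chord tone.
It is held over (the same pitch as the preceding F5) and left by step up to G♭5.
Held over from the previous chord and resolving up by step — a retardation.

F5 is a retardation.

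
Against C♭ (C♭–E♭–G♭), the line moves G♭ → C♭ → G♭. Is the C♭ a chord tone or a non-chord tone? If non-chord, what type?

Chord tone (the root of Cb major triad).

Cb major triad contains C♭, E♭, G♭; C♭ is the root, so it is a chord tone.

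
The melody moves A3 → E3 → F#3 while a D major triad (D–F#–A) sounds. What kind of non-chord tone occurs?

E3 is an appoggiatura.

The harmony at that moment is D major triad (D, F#, A); E3 is not a chord tone.
It is approached by leap down from A3 and left by step up to F#3.
Leap in, step out — an appoggiatura.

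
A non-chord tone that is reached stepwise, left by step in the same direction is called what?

Passing tone.

Approach: by step. Departure: by step, continuing in the same direction.
Stepwise on both sides with no change of direction means the note fills in the space between two different chord tones — a passing tone. (Had it turned back to its starting note it would be a neighbor tone instead.)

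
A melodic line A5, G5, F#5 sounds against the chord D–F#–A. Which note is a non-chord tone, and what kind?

G5 is a passing tone.

The harmony at that moment is D major triad (D, F#, A); G5 is not a chord tone.
It is approached by step down from A5 and left by step down to F#5.
Step in, step out in the same direction — a passing tone.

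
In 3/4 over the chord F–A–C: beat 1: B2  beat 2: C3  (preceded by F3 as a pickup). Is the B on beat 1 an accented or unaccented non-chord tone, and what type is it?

The harmony at that moment is F major triad (F, A, C); B2 is not a chord tone.
It is approached by leap down from F3 and left by step up to C3.
Leap in, step out — an appoggiatura.
It falls on the downbeat, so it is accented.

Accented appoggiatura.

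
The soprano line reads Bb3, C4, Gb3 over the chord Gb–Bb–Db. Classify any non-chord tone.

C4 is an escape tone.

The harmony at that moment is Gb major triad (Gb, Bb, Db); C4 is not a chord tone.
It is approached by step up from Bb3 and left by leap down to Gb3.
Step in, leap out — an escape tone.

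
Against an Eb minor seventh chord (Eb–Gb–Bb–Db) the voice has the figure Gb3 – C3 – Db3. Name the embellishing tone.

C3 is an appoggiatura.

The harmony at that moment is Eb minor seventh chord (Eb, Gb, Bb, Db); C3 is not a chord tone.
It is approached by leap down from Gb3 and left by step up to Db3.
Leap in, step out — an appoggiatura.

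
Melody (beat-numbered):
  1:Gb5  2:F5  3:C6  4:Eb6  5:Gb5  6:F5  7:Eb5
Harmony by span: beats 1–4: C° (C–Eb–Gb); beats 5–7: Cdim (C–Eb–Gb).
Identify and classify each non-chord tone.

F5 (beat 2) — escape tone; F5 (beat 6) — passing tone.

The harmony at that moment is C diminished triad (C, Eb, Gb); F5 is not a chord tone.
It is approached by step down from Gb5 and left by leap up to C6.
Step in, leap out — an escape tone.
The harmony at that moment is C diminished triad (C, Eb, Gb); F5 is not a chord tone.
It is approached by step down from Gb5 and left by step down to Eb5.
Step in, step out in the same direction — a passing tone.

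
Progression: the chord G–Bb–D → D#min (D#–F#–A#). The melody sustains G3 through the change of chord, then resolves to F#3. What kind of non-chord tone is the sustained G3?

G3 is a suspension.

The harmony at that moment is D# minor triad (D#, F#, A#); G3 is not a chord tone.
It is held over (the same pitch as the preceding G3) and left by step down to F#3.
Held over from the previous chord and resolving down by step — a suspension.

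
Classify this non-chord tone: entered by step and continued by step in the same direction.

Passing tone.

Approach: by step. Departure: by step, continuing in the same direction.
Stepwise on both sides with no change of direction means the note fills in the space between two different chord tones — a passing tone. (Had it turned back to its starting note it would be a neighbor tone instead.)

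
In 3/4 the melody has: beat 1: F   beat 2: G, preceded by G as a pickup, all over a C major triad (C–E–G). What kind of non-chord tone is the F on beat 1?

The harmony at that moment is C major triad (C, E, G); F is not a chord tone.
It is approached by step down from G and left by step up to G.
Step away and step back to the same note — a neighbor tone (lower neighbor).

Lower neighbor tone.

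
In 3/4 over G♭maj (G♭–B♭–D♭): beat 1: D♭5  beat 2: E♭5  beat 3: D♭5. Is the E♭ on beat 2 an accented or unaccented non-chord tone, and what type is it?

Unaccented neighbor tone.

The harmony at that moment is G♭ major triad (G♭, B♭, D♭); E♭5 is not a chord tone.
It is approached by step up from D♭5 and left by step down to D♭5.
Step away and step back to the same note — a neighbor tone (upper neighbor).
It falls on a weak beat, so it is unaccented.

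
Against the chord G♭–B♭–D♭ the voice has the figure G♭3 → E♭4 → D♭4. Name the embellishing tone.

E♭4 is an appoggiatura.

The harmony at that moment is G♭ major triad (G♭, B♭, D♭); E♭4 is not a chord tone.
It is approached by leap up from G♭3 and left by step down to D♭4.
Leap in, step out — an appoggiatura.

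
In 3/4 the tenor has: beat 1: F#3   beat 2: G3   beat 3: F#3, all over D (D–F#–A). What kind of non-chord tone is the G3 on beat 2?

Upper neighbor tone.

The harmony at that moment is D major triad (D, F#, A); G3 is not a chord tone.
It is approached by step up from F#3 and left by step down to F#3.
Step away and step back to the same note — a neighbor tone (upper neighbor).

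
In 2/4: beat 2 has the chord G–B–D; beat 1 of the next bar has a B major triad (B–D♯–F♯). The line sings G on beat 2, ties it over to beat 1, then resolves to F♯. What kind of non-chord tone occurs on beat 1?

The harmony at that moment is B major triad (B, D♯, F♯); G is not a chord tone.
It is held over (the same pitch as the preceding G) and left by step down to F♯.
Held over from the previous chord and resolving down by step — a suspension.

Suspension.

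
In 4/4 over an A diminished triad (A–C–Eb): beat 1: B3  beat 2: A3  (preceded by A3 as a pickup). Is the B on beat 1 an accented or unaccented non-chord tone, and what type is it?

Accented neighbor tone.

The harmony at that moment is A diminished triad (A, C, Eb); B3 is not a chord tone.
It is approached by step up from A3 and left by step down to A3.
Step away and step back to the same note — a neighbor tone (upper neighbor).
It falls on the downbeat, so it is accented.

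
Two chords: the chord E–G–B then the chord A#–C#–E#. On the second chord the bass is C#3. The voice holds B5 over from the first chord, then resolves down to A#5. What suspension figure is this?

7–6 suspension.

At the second chord the bass is C#3. The suspended B5 lies a seventh above the bass; after resolving down by step to A#5, the interval above the bass becomes a sixth.
Suspension figures are named by those two intervals: 7–6.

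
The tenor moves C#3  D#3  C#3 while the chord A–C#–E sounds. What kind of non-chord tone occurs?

D#3 is a neighbor tone.

The harmony at that moment is A major triad (A, C#, E); D#3 is not a chord tone.
It is approached by step up from C#3 and left by step down to C#3.
Step away and step back to the same note — a neighbor tone (upper neighbor).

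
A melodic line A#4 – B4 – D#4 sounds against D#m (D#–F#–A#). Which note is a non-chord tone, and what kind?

B4 is an escape tone.

The harmony at that moment is D# minor triad (D#, F#, A#); B4 is not a chord tone.
It is approached by step up from A#4 and left by leap down to D#4.
Step in, leap out — an escape tone.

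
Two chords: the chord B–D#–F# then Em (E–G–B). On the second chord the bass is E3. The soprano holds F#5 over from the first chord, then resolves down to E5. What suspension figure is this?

9–8 suspension.

At the second chord the bass is E3. The suspended F#5 lies a ninth above the bass; after resolving down by step to E5, the interval above the bass becomes an octave.
Suspension figures are named by those two intervals: 9–8.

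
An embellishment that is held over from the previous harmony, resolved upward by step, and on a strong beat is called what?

Approach: by preparation — the pitch is first a chord tone, then held (tied or repeated) while the harmony changes under it. Departure: up by step. Metric position: strong.
A prepared dissonance that resolves upward by step — a retardation. (The same figure resolving downward would be a suspension.)

Retardation.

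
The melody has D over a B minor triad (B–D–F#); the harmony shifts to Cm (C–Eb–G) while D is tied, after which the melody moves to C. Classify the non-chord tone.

The harmony at that moment is C minor triad (C, Eb, G); D is not a chord tone.
It is held over (the same pitch as the preceding D) and left by step down to C.
Held over from the previous chord and resolving down by step — a suspension.

D is a suspension.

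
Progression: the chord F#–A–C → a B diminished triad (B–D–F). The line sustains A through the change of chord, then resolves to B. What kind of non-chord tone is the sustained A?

A is a retardation.

The harmony at that moment is B diminished triad (B, D, F); A is not a chord tone.
It is held over (the same pitch as the preceding A) and left by step up to B.
Held over from the previous chord and resolving up by step — a retardation.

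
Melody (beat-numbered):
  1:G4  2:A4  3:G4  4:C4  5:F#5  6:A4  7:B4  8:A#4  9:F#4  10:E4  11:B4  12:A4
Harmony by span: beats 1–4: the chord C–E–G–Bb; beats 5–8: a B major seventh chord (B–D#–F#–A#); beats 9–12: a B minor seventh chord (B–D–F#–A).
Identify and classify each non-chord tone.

The harmony at that moment is C dominant seventh chord (C, E, G, Bb); A4 is not a chord tone.
It is approached by step up from G4 and left by step down to G4.
Step away and step back to the same note — a neighbor tone (upper neighbor).
The harmony at that moment is B major seventh chord (B, D#, F#, A#); A4 is not a chord tone.
It is approached by leap down from F#5 and left by step up to B4.
Leap in, step out — an appoggiatura.
The harmony at that moment is B minor seventh chord (B, D, F#, A); E4 is not a chord tone.
It is approached by step down from F#4 and left by leap up to B4.
Step in, leap out — an escape tone.

A4 (beat 2) — neighbor tone; A4 (beat 6) — appoggiatura; E4 (beat 10) — escape tone.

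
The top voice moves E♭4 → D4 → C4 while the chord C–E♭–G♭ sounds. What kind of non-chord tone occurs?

D4 is a passing tone.

The harmony at that moment is C diminished triad (C, E♭, G♭); D4 is not a chord tone.
It is approached by step down from E♭4 and left by step down to C4.
Step in, step out in the same direction — a passing tone.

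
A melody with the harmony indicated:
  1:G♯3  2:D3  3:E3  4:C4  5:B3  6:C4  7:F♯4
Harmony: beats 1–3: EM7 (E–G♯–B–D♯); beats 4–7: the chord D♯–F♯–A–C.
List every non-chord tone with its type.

The harmony at that moment is E major seventh chord (E, G♯, B, D♯); D3 is not a chord tone.
It is approached by leap down from G♯3 and left by step up to E3.
Leap in, step out — an appoggiatura.
The harmony at that moment is D♯ diminished seventh chord (D♯, F♯, A, C); B3 is not a chord tone.
It is approached by step down from C4 and left by step up to C4.
Step away and step back to the same note — a neighbor tone (lower neighbor).

D3 (beat 2) — appoggiatura; B3 (beat 5) — neighbor tone.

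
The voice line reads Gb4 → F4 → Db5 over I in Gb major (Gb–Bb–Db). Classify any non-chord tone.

The harmony at that moment is Gb major triad (Gb, Bb, Db); F4 is not a chord tone.
It is approached by step down from Gb4 and left by leap up to Db5.
Step in, leap out — an escape tone.

F4 is an escape tone.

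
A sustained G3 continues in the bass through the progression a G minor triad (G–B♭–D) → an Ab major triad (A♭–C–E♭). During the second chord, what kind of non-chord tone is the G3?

Pedal tone (pedal point).

The harmony at that moment is A♭ major triad (A♭, C, E♭); G3 is not a chord tone.
It is held over (the same pitch as the preceding G3) and then sustained as the same pitch into the next harmony.
Sustained through a change of harmony — a pedal tone.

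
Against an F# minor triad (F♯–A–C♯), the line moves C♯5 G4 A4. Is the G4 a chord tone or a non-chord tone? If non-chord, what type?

Non-chord tone — an appoggiatura.

The harmony at that moment is F♯ minor triad (F♯, A, C♯); G4 is not a chord tone.
It is approached by leap down from C♯5 and left by step up to A4.
Leap in, step out — an appoggiatura.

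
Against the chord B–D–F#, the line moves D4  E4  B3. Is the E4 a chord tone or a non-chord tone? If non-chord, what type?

The harmony at that moment is B minor triad (B, D, F#); E4 is not a chord tone.
It is approached by step up from D4 and left by leap down to B3.
Step in, leap out — an escape tone.

Non-chord tone — an escape tone.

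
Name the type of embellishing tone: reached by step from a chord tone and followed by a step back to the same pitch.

Approach: by step. Departure: by step in the opposite direction, back to the starting pitch.
Stepwise on both sides but reversing to return to the same chord tone — a neighbor tone. (Had it continued onward in the same direction it would be a passing tone instead.)

Neighbor tone.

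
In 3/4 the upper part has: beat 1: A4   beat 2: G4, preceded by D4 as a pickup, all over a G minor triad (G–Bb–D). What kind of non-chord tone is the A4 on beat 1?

The harmony at that moment is G minor triad (G, Bb, D); A4 is not a chord tone.
It is approached by leap up from D4 and left by step down to G4.
Leap in, step out, metrically accented — an appoggiatura.

Appoggiatura.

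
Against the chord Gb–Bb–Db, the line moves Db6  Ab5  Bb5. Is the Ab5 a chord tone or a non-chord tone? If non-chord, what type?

The harmony at that moment is Gb major triad (Gb, Bb, Db); Ab5 is not a chord tone.
It is approached by leap down from Db6 and left by step up to Bb5.
Leap in, step out — an appoggiatura.

Non-chord tone — an appoggiatura.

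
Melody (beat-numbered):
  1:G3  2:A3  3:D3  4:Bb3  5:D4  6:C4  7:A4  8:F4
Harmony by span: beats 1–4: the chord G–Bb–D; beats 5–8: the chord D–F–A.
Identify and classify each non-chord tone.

A3 (beat 2) — escape tone; C4 (beat 6) — escape tone.

The harmony at that moment is G minor triad (G, Bb, D); A3 is not a chord tone.
It is approached by step up from G3 and left by leap down to D3.
Step in, leap out — an escape tone.
The harmony at that moment is D minor triad (D, F, A); C4 is not a chord tone.
It is approached by step down from D4 and left by leap up to A4.
Step in, leap out — an escape tone.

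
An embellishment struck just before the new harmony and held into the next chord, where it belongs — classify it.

Approach: ahead of the chord change (typically by step), so it is dissonant against the current harmony. Departure: none — the same pitch is restated or held and is a chord tone of the new harmony.
Dissonant first, consonant once the harmony catches up: the note simply arrives early — an anticipation. (The reverse timing, consonant first and dissonant after the change, would be a suspension or retardation.)

Anticipation.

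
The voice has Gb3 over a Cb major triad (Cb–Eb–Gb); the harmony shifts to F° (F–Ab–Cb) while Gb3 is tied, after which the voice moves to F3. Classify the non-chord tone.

The harmony at that moment is F diminished triad (F, Ab, Cb); Gb3 is not a chord tone.
It is held over (the same pitch as the preceding Gb3) and left by step down to F3.
Held over from the previous chord and resolving down by step — a suspension.

Gb3 is a suspension.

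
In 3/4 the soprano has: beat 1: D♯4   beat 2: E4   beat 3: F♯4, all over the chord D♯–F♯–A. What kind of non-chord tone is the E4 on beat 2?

Passing tone.

The harmony at that moment is D♯ diminished triad (D♯, F♯, A); E4 is not a chord tone.
It is approached by step up from D♯4 and left by step up to F♯4.
Step in, step out in the same direction — a passing tone.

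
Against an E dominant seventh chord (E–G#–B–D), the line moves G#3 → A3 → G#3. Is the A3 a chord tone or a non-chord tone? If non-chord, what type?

The harmony at that moment is E dominant seventh chord (E, G#, B, D); A3 is not a chord tone.
It is approached by step up from G#3 and left by step down to G#3.
Step away and step back to the same note — a neighbor tone (upper neighbor).

Non-chord tone — a neighbor tone.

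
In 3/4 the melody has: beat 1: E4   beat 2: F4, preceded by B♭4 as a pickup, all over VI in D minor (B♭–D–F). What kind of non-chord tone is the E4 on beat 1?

Appoggiatura.

The harmony at that moment is B♭ major triad (B♭, D, F); E4 is not a chord tone.
It is approached by leap down from B♭4 and left by step up to F4.
Leap in, step out, metrically accented — an appoggiatura.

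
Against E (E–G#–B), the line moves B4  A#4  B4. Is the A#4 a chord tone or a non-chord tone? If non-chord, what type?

Non-chord tone — a neighbor tone.

The harmony at that moment is E major triad (E, G#, B); A#4 is not a chord tone.
It is approached by step down from B4 and left by step up to B4.
Step away and step back to the same note — a neighbor tone (lower neighbor).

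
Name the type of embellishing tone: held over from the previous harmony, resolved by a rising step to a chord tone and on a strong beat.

Approach: by preparation — the pitch is first a chord tone, then held (tied or repeated) while the harmony changes under it. Departure: up by step. Metric position: strong.
A prepared dissonance that resolves upward by step — a retardation. (The same figure resolving downward would be a suspension.)

Retardation.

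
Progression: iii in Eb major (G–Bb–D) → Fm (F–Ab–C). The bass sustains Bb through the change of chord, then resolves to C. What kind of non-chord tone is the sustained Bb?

The harmony at that moment is F minor triad (F, Ab, C); Bb is not a chord tone.
It is held over (the same pitch as the preceding Bb) and left by step up to C.
Held over from the previous chord and resolving up by step — a retardation.

Bb is a retardation.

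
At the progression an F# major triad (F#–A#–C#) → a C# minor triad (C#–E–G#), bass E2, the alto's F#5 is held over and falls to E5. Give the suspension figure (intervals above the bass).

At the second chord the bass is E2. The suspended F#5 lies a ninth above the bass; after resolving down by step to E5, the interval above the bass becomes an octave.
Suspension figures are named by those two intervals: 9–8.

9–8 suspension.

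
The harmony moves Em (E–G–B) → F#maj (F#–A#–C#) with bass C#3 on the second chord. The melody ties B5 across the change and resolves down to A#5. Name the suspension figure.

At the second chord the bass is C#3. The suspended B5 lies a seventh above the bass; after resolving down by step to A#5, the interval above the bass becomes a sixth.
Suspension figures are named by those two intervals: 7–6.

7–6 suspension.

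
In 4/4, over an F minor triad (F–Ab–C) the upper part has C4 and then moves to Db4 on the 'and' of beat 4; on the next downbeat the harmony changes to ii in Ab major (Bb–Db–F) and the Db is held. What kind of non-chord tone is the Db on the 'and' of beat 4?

Anticipation.

The harmony at that moment is F minor triad (F, Ab, C); Db4 is not a chord tone.
It is approached by step up from C4 and then sustained as the same pitch into the next harmony.
Arriving early and becoming a chord tone when the harmony changes — an anticipation.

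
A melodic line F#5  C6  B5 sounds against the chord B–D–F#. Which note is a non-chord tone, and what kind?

C6 is an appoggiatura.

The harmony at that moment is B minor triad (B, D, F#); C6 is not a chord tone.
It is approached by leap up from F#5 and left by step down to B5.
Leap in, step out — an appoggiatura.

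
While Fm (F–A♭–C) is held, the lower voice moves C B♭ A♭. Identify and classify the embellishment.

B♭ is a passing tone.

The harmony at that moment is F minor triad (F, A♭, C); B♭ is not a chord tone.
It is approached by step down from C and left by step down to A♭.
Step in, step out in the same direction — a passing tone.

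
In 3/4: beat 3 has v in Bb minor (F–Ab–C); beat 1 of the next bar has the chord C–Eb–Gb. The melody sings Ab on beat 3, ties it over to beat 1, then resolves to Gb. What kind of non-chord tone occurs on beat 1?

The harmony at that moment is C diminished triad (C, Eb, Gb); Ab is not a chord tone.
It is held over (the same pitch as the preceding Ab) and left by step down to Gb.
Held over from the previous chord and resolving down by step — a suspension.

Suspension.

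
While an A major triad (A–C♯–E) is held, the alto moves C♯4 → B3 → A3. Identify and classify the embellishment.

B3 is a passing tone.

The harmony at that moment is A major triad (A, C♯, E); B3 is not a chord tone.
It is approached by step down from C♯4 and left by step down to A3.
Step in, step out in the same direction — a passing tone.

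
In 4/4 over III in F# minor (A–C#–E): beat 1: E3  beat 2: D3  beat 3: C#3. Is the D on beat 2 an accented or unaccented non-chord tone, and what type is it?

The harmony at that moment is A major triad (A, C#, E); D3 is not a chord tone.
It is approached by step down from E3 and left by step down to C#3.
Step in, step out in the same direction — a passing tone.
It falls on a weak beat, so it is unaccented.

Unaccented passing tone.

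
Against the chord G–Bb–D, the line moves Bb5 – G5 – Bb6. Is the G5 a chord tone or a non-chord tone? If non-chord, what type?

Chord tone (the root of G minor triad).

G minor triad contains G, Bb, D; G is the root, so it is a chord tone.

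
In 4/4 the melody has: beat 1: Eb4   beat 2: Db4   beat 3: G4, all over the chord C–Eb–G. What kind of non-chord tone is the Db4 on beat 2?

Escape tone.

The harmony at that moment is C minor triad (C, Eb, G); Db4 is not a chord tone.
It is approached by step down from Eb4 and left by leap up to G4.
Step in, leap out, on a weak beat — an escape tone.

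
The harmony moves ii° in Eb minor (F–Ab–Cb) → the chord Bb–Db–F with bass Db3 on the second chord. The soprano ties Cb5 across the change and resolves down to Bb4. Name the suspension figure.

7–6 suspension.

At the second chord the bass is Db3. The suspended Cb5 lies a seventh above the bass; after resolving down by step to Bb4, the interval above the bass becomes a sixth.
Suspension figures are named by those two intervals: 7–6.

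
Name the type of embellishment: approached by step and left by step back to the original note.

Approach: by step. Departure: by step in the opposite direction, back to the starting pitch.
Stepwise on both sides but reversing to return to the same chord tone — a neighbor tone. (Had it continued onward in the same direction it would be a passing tone instead.)

Neighbor tone.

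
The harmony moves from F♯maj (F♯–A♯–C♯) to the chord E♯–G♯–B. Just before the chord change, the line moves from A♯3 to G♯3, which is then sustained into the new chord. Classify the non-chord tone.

G♯3 is an anticipation.

The harmony at that moment is F♯ major triad (F♯, A♯, C♯); G♯3 is not a chord tone.
It is approached by step down from A♯3 and then sustained as the same pitch into the next harmony.
Arriving early and becoming a chord tone when the harmony changes — an anticipation.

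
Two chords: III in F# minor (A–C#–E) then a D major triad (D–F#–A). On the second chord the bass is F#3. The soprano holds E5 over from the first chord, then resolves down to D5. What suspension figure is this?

7–6 suspension.

At the second chord the bass is F#3. The suspended E5 lies a seventh above the bass; after resolving down by step to D5, the interval above the bass becomes a sixth.
Suspension figures are named by those two intervals: 7–6.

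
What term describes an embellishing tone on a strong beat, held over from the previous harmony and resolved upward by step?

Approach: by preparation — the pitch is first a chord tone, then held (tied or repeated) while the harmony changes under it. Departure: up by step. Metric position: strong.
A prepared dissonance that resolves upward by step — a retardation. (The same figure resolving downward would be a suspension.)

Retardation.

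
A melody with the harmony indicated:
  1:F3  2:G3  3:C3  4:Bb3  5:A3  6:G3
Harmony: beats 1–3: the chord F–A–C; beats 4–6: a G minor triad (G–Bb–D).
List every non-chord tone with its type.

G3 (beat 2) — escape tone; A3 (beat 5) — passing tone.

The harmony at that moment is F major triad (F, A, C); G3 is not a chord tone.
It is approached by step up from F3 and left by leap down to C3.
Step in, leap out — an escape tone.
The harmony at that moment is G minor triad (G, Bb, D); A3 is not a chord tone.
It is approached by step down from Bb3 and left by step down to G3.
Step in, step out in the same direction — a passing tone.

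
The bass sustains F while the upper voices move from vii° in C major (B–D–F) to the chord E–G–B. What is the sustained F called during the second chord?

The harmony at that moment is E minor triad (E, G, B); F is not a chord tone.
It is held over (the same pitch as the preceding F) and then sustained as the same pitch into the next harmony.
Sustained through a change of harmony — a pedal tone.

Pedal tone (pedal point).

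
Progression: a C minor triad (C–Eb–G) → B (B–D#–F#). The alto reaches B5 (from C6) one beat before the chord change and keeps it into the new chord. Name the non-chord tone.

The harmony at that moment is C minor triad (C, Eb, G); B5 is not a chord tone.
It is approached by step down from C6 and then sustained as the same pitch into the next harmony.
Arriving early and becoming a chord tone when the harmony changes — an anticipation.

B5 is an anticipation.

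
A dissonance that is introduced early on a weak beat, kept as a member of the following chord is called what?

Anticipation.

Approach: ahead of the chord change (typically by step), so it is dissonant against the current harmony. Departure: none — the same pitch is restated or held and is a chord tone of the new harmony.
Dissonant first, consonant once the harmony catches up: the note simply arrives early — an anticipation. (The reverse timing, consonant first and dissonant after the change, would be a suspension or retardation.)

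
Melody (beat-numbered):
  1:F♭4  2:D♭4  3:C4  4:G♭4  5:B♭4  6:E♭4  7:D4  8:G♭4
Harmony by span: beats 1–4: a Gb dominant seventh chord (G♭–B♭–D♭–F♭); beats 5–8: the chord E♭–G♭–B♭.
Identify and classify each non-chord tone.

C4 (beat 3) — escape tone; D4 (beat 7) — escape tone.

The harmony at that moment is G♭ dominant seventh chord (G♭, B♭, D♭, F♭); C4 is not a chord tone.
It is approached by step down from D♭4 and left by leap up to G♭4.
Step in, leap out — an escape tone.
The harmony at that moment is E♭ minor triad (E♭, G♭, B♭); D4 is not a chord tone.
It is approached by step down from E♭4 and left by leap up to G♭4.
Step in, leap out — an escape tone.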